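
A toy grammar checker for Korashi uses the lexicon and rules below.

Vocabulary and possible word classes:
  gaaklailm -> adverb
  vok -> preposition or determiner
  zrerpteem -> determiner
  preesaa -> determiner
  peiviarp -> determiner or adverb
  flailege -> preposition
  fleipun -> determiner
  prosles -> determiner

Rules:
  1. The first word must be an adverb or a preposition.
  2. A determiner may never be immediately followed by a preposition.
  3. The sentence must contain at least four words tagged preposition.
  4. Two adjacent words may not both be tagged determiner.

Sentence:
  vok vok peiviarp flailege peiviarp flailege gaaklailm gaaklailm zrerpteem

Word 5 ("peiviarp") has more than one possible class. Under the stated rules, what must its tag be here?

Candidates per position — 1:vok {preposition,determiner}; 2:vok {preposition,determiner}; 3:peiviarp {determiner,adverb}; 4:flailege {preposition}; 5:peiviarp {determiner,adverb}; 6:flailege {preposition}; 7:gaaklailm {adverb}; 8:gaaklailm {adverb}; 9:zrerpteem {determiner}.
Position 1: tagging it determiner would leave rule 1 unsatisfiable, so it must be preposition.
Position 2: tagging it determiner would leave rule 3 unsatisfiable, so it must be preposition.
Position 3: tagging it determiner would leave rule 2 unsatisfiable, so it must be adverb.
Position 5: tagging it determiner would leave rule 2 unsatisfiable, so it must be adverb.
The unique satisfying tagging is: preposition preposition adverb preposition adverb preposition adverb adverb determiner.
Verifying each rule — rule 1 satisfied; rule 2 satisfied; rule 3 satisfied; rule 4 satisfied.

adverb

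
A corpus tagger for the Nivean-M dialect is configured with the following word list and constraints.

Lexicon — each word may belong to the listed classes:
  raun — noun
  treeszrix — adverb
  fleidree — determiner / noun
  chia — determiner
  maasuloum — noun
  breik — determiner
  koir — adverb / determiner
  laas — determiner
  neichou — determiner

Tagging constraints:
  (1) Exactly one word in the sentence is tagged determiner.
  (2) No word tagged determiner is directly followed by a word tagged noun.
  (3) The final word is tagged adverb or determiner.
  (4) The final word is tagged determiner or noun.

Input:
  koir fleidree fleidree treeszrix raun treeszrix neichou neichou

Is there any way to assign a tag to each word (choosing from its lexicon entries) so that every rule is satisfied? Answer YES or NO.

Candidates per position — 1:koir {adverb,determiner}; 2:fleidree {determiner,noun}; 3:fleidree {determiner,noun}; 4:treeszrix {adverb}; 5:raun {noun}; 6:treeszrix {adverb}; 7:neichou {determiner}; 8:neichou {determiner}.
Rule 1 cannot be satisfied by any choice of tags from the lexicon.
So there is no consistent tagging.

NO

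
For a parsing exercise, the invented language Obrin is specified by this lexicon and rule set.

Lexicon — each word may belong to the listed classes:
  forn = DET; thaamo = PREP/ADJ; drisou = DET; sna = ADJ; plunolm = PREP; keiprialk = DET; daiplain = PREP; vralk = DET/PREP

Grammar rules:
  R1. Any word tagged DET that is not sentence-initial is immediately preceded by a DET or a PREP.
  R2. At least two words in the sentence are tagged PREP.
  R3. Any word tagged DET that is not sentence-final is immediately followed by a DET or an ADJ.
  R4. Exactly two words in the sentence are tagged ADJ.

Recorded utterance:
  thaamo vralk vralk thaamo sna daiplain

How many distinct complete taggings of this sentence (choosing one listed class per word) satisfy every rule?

Candidates per position — 1:thaamo {PREP,ADJ}; 2:vralk {DET,PREP}; 3:vralk {DET,PREP}; 4:thaamo {PREP,ADJ}; 5:sna {ADJ}; 6:daiplain {PREP}.
There are 16 candidate sequences in total.
The sequences that satisfy every rule: PREP DET DET ADJ ADJ PREP; PREP PREP DET ADJ ADJ PREP; PREP PREP PREP ADJ ADJ PREP; ADJ PREP PREP PREP ADJ PREP.
Count = 4.

4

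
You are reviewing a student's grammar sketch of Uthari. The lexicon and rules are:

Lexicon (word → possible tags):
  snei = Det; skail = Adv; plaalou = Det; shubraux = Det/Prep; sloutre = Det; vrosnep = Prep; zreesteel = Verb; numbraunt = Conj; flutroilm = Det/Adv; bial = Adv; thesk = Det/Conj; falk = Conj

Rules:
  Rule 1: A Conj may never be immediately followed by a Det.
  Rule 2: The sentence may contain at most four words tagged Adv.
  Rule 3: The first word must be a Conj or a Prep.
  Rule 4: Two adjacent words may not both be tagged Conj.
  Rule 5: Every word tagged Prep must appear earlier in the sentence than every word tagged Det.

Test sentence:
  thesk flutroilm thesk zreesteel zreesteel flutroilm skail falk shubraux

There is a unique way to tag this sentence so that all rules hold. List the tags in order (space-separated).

Conj Adv Conj Verb Verb Adv Adv Conj Prep

Candidates per position — 1:thesk {Det,Conj}; 2:flutroilm {Det,Adv}; 3:thesk {Det,Conj}; 4:zreesteel {Verb}; 5:zreesteel {Verb}; 6:flutroilm {Det,Adv}; 7:skail {Adv}; 8:falk {Conj}; 9:shubraux {Det,Prep}.
If word 1 were Det, no tagging could satisfy rule 3; so word 1 is Conj.
If word 2 were Det, no tagging could satisfy rule 1; so word 2 is Adv.
If word 9 were Det, no tagging could satisfy rule 1; so word 9 is Prep.
If word 3 were Det, no tagging could satisfy rule 5; so word 3 is Conj.
If word 6 were Det, no tagging could satisfy rule 5; so word 6 is Adv.
The unique satisfying tagging is: Conj Adv Conj Verb Verb Adv Adv Conj Prep.
Verifying each rule — rule 1 satisfied; rule 2 satisfied; rule 3 satisfied; rule 4 satisfied; rule 5 satisfied.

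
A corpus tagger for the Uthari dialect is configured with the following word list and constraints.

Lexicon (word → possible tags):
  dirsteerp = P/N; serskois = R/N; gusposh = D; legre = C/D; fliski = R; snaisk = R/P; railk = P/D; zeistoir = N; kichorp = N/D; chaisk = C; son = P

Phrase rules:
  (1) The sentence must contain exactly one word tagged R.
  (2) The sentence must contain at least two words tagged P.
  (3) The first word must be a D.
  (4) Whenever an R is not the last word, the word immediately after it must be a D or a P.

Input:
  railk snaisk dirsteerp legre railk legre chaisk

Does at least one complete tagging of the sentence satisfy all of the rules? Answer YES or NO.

Candidates per position — 1:railk {P,D}; 2:snaisk {R,P}; 3:dirsteerp {P,N}; 4:legre {C,D}; 5:railk {P,D}; 6:legre {C,D}; 7:chaisk {C}.
One satisfying assignment: D R P D P C C.
Check: rule 1 ok; rule 2 ok; rule 3 ok; rule 4 ok.

YES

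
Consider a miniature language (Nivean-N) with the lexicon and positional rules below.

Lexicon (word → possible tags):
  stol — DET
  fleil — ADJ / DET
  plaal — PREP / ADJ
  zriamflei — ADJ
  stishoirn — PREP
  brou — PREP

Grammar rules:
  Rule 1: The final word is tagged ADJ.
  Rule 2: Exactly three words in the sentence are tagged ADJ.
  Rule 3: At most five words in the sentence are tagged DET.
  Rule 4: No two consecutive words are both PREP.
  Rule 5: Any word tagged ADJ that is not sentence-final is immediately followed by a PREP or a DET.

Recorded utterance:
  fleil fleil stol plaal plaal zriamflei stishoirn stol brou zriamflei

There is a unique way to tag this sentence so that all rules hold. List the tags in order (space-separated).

DET DET DET ADJ PREP ADJ PREP DET PREP ADJ

Candidates per position — 1:fleil {ADJ,DET}; 2:fleil {ADJ,DET}; 3:stol {DET}; 4:plaal {PREP,ADJ}; 5:plaal {PREP,ADJ}; 6:zriamflei {ADJ}; 7:stishoirn {PREP}; 8:stol {DET}; 9:brou {PREP}; 10:zriamflei {ADJ}.
Position 5: ADJ is ruled out by rule 5; that leaves PREP.
Position 4: PREP is ruled out by rule 4; that leaves ADJ.
Position 1: ADJ is ruled out by rule 2; that leaves DET.
Position 2: ADJ is ruled out by rule 2; that leaves DET.
The only consistent sequence is: DET DET DET ADJ PREP ADJ PREP DET PREP ADJ.
Checking: rule 1 ok; rule 2 ok; rule 3 ok; rule 4 ok; rule 5 ok.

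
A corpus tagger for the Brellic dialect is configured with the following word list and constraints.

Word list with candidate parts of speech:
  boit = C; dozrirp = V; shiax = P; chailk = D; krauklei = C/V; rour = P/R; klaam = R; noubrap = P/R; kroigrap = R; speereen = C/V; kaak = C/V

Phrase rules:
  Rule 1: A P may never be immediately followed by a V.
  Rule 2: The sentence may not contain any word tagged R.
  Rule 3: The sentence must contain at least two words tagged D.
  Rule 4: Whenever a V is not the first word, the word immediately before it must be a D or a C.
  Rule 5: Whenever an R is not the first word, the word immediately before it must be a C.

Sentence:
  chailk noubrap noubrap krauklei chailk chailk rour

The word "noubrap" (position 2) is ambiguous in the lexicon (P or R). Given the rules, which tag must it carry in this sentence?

Candidates per position — 1:chailk {D}; 2:noubrap {P,R}; 3:noubrap {P,R}; 4:krauklei {C,V}; 5:chailk {D}; 6:chailk {D}; 7:rour {P,R}.
If word 2 were R, no tagging could satisfy rule 2; so word 2 is P.
If word 3 were R, no tagging could satisfy rule 2; so word 3 is P.
If word 4 were V, no tagging could satisfy rule 1; so word 4 is C.
If word 7 were R, no tagging could satisfy rule 2; so word 7 is P.
The only consistent sequence is: D P P C D D P.
Rule-by-rule: rule 1 satisfied; rule 2 satisfied; rule 3 satisfied; rule 4 satisfied; rule 5 satisfied.

P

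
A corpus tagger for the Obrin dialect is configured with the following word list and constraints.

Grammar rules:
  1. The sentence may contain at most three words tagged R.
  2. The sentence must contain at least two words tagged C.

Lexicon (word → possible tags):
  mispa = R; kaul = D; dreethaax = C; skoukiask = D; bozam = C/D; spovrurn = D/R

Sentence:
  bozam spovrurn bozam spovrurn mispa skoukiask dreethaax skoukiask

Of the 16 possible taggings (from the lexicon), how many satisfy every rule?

Candidates per position — 1:bozam {C,D}; 2:spovrurn {D,R}; 3:bozam {C,D}; 4:spovrurn {D,R}; 5:mispa {R}; 6:skoukiask {D}; 7:dreethaax {C}; 8:skoukiask {D}.
There are 16 candidate sequences in total.
Checking each against the rules leaves 12 sequences.
Count = 12.

12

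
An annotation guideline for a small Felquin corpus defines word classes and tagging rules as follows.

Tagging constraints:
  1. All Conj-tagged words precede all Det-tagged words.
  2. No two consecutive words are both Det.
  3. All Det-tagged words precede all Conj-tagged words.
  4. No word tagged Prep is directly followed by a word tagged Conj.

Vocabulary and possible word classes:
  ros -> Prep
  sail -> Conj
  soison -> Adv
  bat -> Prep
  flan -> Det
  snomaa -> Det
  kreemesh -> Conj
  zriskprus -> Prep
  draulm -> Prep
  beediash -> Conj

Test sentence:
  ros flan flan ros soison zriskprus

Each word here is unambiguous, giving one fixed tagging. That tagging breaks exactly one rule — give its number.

2

Fixed tagging: Prep Det Det Prep Adv Prep.
Rule check: R1 ✓, R2 ✗, R3 ✓, R4 ✓.
Only rule 2 fails.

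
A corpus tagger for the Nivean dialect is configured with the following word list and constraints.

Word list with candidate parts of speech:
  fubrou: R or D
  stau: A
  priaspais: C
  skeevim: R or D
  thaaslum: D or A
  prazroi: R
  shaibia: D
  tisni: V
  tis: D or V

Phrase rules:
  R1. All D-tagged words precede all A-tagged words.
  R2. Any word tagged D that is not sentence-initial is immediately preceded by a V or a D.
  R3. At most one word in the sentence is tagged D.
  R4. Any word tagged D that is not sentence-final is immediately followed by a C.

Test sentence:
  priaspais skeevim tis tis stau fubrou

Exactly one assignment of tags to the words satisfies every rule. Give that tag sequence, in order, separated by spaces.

Candidates per position — 1:priaspais {C}; 2:skeevim {R,D}; 3:tis {D,V}; 4:tis {D,V}; 5:stau {A}; 6:fubrou {R,D}.
Position 2: tagging it D would leave rule 2 unsatisfiable, so it must be R.
Position 3: tagging it D would leave rule 2 unsatisfiable, so it must be V.
Position 4: tagging it D would leave rule 4 unsatisfiable, so it must be V.
Position 6: tagging it D would leave rule 1 unsatisfiable, so it must be R.
The unique satisfying tagging is: C R V V A R.
Check: rule 1 holds; rule 2 holds; rule 3 holds; rule 4 holds.

C R V V A R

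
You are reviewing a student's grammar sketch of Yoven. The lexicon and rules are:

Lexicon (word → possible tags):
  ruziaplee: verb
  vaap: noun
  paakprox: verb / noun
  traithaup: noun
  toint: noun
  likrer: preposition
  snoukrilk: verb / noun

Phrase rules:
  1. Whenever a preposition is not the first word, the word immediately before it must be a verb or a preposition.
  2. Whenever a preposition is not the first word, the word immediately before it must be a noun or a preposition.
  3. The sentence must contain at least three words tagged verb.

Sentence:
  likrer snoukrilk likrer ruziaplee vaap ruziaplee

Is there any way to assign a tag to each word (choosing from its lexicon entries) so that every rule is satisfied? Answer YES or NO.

NO

Candidates per position — 1:likrer {preposition}; 2:snoukrilk {verb,noun}; 3:likrer {preposition}; 4:ruziaplee {verb}; 5:vaap {noun}; 6:ruziaplee {verb}.
Every candidate sequence violates at least one rule; no consistent tagging exists.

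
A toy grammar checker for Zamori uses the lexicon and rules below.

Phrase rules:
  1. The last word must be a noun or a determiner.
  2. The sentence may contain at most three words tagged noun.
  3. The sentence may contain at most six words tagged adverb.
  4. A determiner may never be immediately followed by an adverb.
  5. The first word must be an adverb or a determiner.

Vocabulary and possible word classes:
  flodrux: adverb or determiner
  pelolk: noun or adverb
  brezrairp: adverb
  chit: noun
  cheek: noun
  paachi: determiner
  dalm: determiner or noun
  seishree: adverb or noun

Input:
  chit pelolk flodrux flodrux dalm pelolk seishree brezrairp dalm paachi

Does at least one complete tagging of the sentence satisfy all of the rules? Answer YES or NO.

Candidates per position — 1:chit {noun}; 2:pelolk {noun,adverb}; 3:flodrux {adverb,determiner}; 4:flodrux {adverb,determiner}; 5:dalm {determiner,noun}; 6:pelolk {noun,adverb}; 7:seishree {adverb,noun}; 8:brezrairp {adverb}; 9:dalm {determiner,noun}; 10:paachi {determiner}.
Rule 5 cannot be satisfied by any choice of tags from the lexicon.
So there is no consistent tagging.

NO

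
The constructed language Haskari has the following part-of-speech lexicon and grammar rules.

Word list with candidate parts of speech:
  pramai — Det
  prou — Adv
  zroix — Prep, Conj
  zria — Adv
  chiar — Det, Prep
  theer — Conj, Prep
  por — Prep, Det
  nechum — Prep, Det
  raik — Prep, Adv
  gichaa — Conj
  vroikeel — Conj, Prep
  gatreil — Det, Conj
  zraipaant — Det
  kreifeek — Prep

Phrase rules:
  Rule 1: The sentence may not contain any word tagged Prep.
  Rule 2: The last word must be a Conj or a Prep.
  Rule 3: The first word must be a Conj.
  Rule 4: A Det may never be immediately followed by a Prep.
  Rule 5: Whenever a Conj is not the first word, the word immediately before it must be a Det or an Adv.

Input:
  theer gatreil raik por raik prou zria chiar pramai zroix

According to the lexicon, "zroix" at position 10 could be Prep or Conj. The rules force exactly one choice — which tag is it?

Conj

Candidates per position — 1:theer {Conj,Prep}; 2:gatreil {Det,Conj}; 3:raik {Prep,Adv}; 4:por {Prep,Det}; 5:raik {Prep,Adv}; 6:prou {Adv}; 7:zria {Adv}; 8:chiar {Det,Prep}; 9:pramai {Det}; 10:zroix {Prep,Conj}.
At position 1, choosing Prep makes rule 1 impossible to satisfy; hence Conj.
At position 2, choosing Conj makes rule 5 impossible to satisfy; hence Det.
At position 3, choosing Prep makes rule 1 impossible to satisfy; hence Adv.
At position 4, choosing Prep makes rule 1 impossible to satisfy; hence Det.
At position 5, choosing Prep makes rule 1 impossible to satisfy; hence Adv.
At position 8, choosing Prep makes rule 1 impossible to satisfy; hence Det.
At position 10, choosing Prep makes rule 1 impossible to satisfy; hence Conj.
That leaves exactly one tagging: Conj Det Adv Det Adv Adv Adv Det Det Conj.
Verifying each rule — rule 1 holds; rule 2 holds; rule 3 holds; rule 4 holds; rule 5 holds.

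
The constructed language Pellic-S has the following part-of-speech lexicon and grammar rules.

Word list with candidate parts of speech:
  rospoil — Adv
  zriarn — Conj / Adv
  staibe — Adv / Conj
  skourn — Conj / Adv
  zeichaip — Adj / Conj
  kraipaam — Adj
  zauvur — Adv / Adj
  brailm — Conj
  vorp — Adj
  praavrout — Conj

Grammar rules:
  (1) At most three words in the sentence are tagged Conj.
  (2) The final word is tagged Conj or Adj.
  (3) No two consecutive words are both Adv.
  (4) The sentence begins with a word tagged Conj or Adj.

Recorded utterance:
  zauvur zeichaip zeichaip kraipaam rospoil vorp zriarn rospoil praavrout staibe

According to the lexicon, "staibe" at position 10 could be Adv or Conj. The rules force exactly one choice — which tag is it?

Candidates per position — 1:zauvur {Adv,Adj}; 2:zeichaip {Adj,Conj}; 3:zeichaip {Adj,Conj}; 4:kraipaam {Adj}; 5:rospoil {Adv}; 6:vorp {Adj}; 7:zriarn {Conj,Adv}; 8:rospoil {Adv}; 9:praavrout {Conj}; 10:staibe {Adv,Conj}.
At position 1, choosing Adv makes rule 4 impossible to satisfy; hence Adj.
At position 7, choosing Adv makes rule 3 impossible to satisfy; hence Conj.
At position 10, choosing Adv makes rule 2 impossible to satisfy; hence Conj.
At position 2, choosing Conj makes rule 1 impossible to satisfy; hence Adj.
At position 3, choosing Conj makes rule 1 impossible to satisfy; hence Adj.
That leaves exactly one tagging: Adj Adj Adj Adj Adv Adj Conj Adv Conj Conj.
Check: rule 1 ok; rule 2 ok; rule 3 ok; rule 4 ok.

Conj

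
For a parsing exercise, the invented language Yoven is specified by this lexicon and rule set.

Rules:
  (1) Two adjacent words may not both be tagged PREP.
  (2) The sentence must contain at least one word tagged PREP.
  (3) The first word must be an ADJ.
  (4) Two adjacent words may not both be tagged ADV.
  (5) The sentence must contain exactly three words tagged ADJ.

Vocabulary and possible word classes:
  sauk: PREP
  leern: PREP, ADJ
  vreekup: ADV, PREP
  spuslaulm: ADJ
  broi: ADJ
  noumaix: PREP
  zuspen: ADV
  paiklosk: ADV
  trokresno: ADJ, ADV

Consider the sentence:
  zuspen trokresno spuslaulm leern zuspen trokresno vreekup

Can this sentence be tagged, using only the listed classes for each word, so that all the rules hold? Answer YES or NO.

Candidates per position — 1:zuspen {ADV}; 2:trokresno {ADJ,ADV}; 3:spuslaulm {ADJ}; 4:leern {PREP,ADJ}; 5:zuspen {ADV}; 6:trokresno {ADJ,ADV}; 7:vreekup {ADV,PREP}.
Rule 3 cannot be satisfied by any choice of tags from the lexicon.
So there is no consistent tagging.

NO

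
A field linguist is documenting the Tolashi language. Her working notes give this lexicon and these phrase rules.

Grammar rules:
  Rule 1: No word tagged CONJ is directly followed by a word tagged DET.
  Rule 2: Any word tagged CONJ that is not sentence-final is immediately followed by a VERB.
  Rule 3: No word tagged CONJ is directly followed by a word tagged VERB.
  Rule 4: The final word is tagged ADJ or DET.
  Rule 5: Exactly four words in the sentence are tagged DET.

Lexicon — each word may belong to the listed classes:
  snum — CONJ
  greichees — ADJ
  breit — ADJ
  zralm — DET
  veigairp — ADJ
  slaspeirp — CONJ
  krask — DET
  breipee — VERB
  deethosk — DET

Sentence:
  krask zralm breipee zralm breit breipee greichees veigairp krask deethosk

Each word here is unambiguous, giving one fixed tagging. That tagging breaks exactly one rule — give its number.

Fixed tagging: DET DET VERB DET ADJ VERB ADJ ADJ DET DET.
Applying the rules: R1 holds, R2 holds, R3 holds, R4 holds, R5 violated.
Only rule 5 fails.

5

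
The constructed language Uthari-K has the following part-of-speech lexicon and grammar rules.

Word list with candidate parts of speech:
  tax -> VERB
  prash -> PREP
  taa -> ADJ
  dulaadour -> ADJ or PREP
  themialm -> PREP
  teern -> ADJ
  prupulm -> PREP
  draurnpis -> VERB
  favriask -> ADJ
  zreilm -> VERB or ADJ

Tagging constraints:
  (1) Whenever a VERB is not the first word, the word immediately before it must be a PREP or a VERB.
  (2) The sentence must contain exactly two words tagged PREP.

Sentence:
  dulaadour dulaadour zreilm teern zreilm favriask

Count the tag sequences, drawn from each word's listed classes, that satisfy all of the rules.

Candidates per position — 1:dulaadour {ADJ,PREP}; 2:dulaadour {ADJ,PREP}; 3:zreilm {VERB,ADJ}; 4:teern {ADJ}; 5:zreilm {VERB,ADJ}; 6:favriask {ADJ}.
There are 16 candidate sequences in total.
The sequences that satisfy every rule: PREP PREP VERB ADJ ADJ ADJ; PREP PREP ADJ ADJ ADJ ADJ.
Count = 2.

2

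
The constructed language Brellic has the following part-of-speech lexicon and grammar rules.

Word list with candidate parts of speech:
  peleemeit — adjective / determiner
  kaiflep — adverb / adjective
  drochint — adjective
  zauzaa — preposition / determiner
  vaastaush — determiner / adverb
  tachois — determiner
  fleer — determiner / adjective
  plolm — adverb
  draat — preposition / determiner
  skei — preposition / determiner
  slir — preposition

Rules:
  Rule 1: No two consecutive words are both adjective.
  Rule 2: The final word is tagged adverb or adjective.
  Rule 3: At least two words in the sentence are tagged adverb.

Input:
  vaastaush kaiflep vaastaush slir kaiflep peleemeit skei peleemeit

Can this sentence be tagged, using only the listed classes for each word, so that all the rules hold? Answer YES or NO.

YES

Candidates per position — 1:vaastaush {determiner,adverb}; 2:kaiflep {adverb,adjective}; 3:vaastaush {determiner,adverb}; 4:slir {preposition}; 5:kaiflep {adverb,adjective}; 6:peleemeit {adjective,determiner}; 7:skei {preposition,determiner}; 8:peleemeit {adjective,determiner}.
One satisfying assignment: adverb adverb adverb preposition adverb adjective determiner adjective.
Rule-by-rule: rule 1 holds; rule 2 holds; rule 3 holds.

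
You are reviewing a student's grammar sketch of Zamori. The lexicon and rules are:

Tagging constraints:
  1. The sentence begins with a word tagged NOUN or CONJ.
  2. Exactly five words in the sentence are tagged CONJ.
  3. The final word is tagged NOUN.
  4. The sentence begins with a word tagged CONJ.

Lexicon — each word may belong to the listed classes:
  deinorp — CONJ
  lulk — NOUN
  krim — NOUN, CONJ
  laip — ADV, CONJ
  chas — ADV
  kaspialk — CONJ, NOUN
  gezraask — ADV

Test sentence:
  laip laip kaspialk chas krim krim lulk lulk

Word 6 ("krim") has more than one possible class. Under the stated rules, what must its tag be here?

Candidates per position — 1:laip {ADV,CONJ}; 2:laip {ADV,CONJ}; 3:kaspialk {CONJ,NOUN}; 4:chas {ADV}; 5:krim {NOUN,CONJ}; 6:krim {NOUN,CONJ}; 7:lulk {NOUN}; 8:lulk {NOUN}.
Word 1 cannot be ADV — rule 1 would then fail for every completion. It is CONJ.
Word 2 cannot be ADV — rule 2 would then fail for every completion. It is CONJ.
Word 3 cannot be NOUN — rule 2 would then fail for every completion. It is CONJ.
Word 5 cannot be NOUN — rule 2 would then fail for every completion. It is CONJ.
Word 6 cannot be NOUN — rule 2 would then fail for every completion. It is CONJ.
That leaves exactly one tagging: CONJ CONJ CONJ ADV CONJ CONJ NOUN NOUN.
Rule-by-rule: rule 1 satisfied; rule 2 satisfied; rule 3 satisfied; rule 4 satisfied.

CONJ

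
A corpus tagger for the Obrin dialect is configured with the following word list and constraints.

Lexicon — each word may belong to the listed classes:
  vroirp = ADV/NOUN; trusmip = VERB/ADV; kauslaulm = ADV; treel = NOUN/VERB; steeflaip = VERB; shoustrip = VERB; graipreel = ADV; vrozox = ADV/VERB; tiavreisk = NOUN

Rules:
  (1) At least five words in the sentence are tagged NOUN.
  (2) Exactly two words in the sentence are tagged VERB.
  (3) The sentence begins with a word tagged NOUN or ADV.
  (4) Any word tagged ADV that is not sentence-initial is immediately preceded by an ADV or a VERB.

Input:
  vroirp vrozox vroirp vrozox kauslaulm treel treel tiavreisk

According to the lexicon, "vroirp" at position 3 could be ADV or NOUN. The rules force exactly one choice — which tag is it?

Candidates per position — 1:vroirp {ADV,NOUN}; 2:vrozox {ADV,VERB}; 3:vroirp {ADV,NOUN}; 4:vrozox {ADV,VERB}; 5:kauslaulm {ADV}; 6:treel {NOUN,VERB}; 7:treel {NOUN,VERB}; 8:tiavreisk {NOUN}.
At position 1, choosing ADV makes rule 1 impossible to satisfy; hence NOUN.
At position 2, choosing ADV makes rule 4 impossible to satisfy; hence VERB.
At position 3, choosing ADV makes rule 1 impossible to satisfy; hence NOUN.
At position 4, choosing ADV makes rule 4 impossible to satisfy; hence VERB.
At position 6, choosing VERB makes rule 1 impossible to satisfy; hence NOUN.
At position 7, choosing VERB makes rule 1 impossible to satisfy; hence NOUN.
So the tagging must be: NOUN VERB NOUN VERB ADV NOUN NOUN NOUN.
Checking: rule 1 holds; rule 2 holds; rule 3 holds; rule 4 holds.

NOUN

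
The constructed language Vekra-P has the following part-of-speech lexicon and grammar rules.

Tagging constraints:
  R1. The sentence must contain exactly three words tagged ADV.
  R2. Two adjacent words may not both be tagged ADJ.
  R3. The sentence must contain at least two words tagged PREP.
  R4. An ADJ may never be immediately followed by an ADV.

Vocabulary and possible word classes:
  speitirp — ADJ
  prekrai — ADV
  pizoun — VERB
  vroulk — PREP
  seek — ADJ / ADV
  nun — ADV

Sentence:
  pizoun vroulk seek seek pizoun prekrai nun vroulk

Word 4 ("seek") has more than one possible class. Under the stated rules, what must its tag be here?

ADJ

Candidates per position — 1:pizoun {VERB}; 2:vroulk {PREP}; 3:seek {ADJ,ADV}; 4:seek {ADJ,ADV}; 5:pizoun {VERB}; 6:prekrai {ADV}; 7:nun {ADV}; 8:vroulk {PREP}.
Position 4: the remaining choice is settled jointly with positions 3 — only ADJ at position 4 is part of a tagging that satisfies every rule.
The only consistent sequence is: VERB PREP ADV ADJ VERB ADV ADV PREP.
Checking: rule 1 ok; rule 2 ok; rule 3 ok; rule 4 ok.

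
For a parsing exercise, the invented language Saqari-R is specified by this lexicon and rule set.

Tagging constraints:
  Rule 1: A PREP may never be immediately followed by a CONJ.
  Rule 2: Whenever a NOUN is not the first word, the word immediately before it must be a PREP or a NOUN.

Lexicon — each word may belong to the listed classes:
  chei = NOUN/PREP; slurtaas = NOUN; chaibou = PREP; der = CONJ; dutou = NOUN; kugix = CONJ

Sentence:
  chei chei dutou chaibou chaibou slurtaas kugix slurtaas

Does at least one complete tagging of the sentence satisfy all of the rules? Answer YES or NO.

NO

Candidates per position — 1:chei {NOUN,PREP}; 2:chei {NOUN,PREP}; 3:dutou {NOUN}; 4:chaibou {PREP}; 5:chaibou {PREP}; 6:slurtaas {NOUN}; 7:kugix {CONJ}; 8:slurtaas {NOUN}.
Rule 2 cannot be satisfied by any choice of tags from the lexicon.
So there is no consistent tagging.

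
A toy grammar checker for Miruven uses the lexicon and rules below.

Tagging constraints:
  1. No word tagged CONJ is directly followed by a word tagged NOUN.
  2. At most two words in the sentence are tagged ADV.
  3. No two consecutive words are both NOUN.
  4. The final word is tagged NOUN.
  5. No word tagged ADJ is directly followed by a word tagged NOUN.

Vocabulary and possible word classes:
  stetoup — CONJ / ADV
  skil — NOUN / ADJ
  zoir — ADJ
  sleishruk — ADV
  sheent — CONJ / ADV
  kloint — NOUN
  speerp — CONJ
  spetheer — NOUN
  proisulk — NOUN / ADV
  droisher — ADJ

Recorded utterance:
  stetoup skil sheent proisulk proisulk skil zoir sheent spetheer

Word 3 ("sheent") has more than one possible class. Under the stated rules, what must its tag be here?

CONJ

Candidates per position — 1:stetoup {CONJ,ADV}; 2:skil {NOUN,ADJ}; 3:sheent {CONJ,ADV}; 4:proisulk {NOUN,ADV}; 5:proisulk {NOUN,ADV}; 6:skil {NOUN,ADJ}; 7:zoir {ADJ}; 8:sheent {CONJ,ADV}; 9:spetheer {NOUN}.
Position 8: tagging it CONJ would leave rule 1 unsatisfiable, so it must be ADV.
Position 3: the remaining choice is settled jointly with positions 1, 2, 4, 5, 6 — only CONJ at position 3 is part of a tagging that satisfies every rule.
The only consistent sequence is: CONJ ADJ CONJ ADV NOUN ADJ ADJ ADV NOUN.
Rule-by-rule: rule 1 ok; rule 2 ok; rule 3 ok; rule 4 ok; rule 5 ok.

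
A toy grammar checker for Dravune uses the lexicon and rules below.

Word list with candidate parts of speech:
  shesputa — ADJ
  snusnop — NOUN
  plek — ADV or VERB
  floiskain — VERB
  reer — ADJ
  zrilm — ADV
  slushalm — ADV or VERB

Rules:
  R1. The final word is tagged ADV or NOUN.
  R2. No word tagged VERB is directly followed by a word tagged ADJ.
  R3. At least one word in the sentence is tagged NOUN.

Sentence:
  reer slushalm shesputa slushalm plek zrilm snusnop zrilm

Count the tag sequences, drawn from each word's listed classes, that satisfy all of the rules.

Candidates per position — 1:reer {ADJ}; 2:slushalm {ADV,VERB}; 3:shesputa {ADJ}; 4:slushalm {ADV,VERB}; 5:plek {ADV,VERB}; 6:zrilm {ADV}; 7:snusnop {NOUN}; 8:zrilm {ADV}.
There are 8 candidate sequences in total.
The sequences that satisfy every rule: ADJ ADV ADJ ADV ADV ADV NOUN ADV; ADJ ADV ADJ ADV VERB ADV NOUN ADV; ADJ ADV ADJ VERB ADV ADV NOUN ADV; ADJ ADV ADJ VERB VERB ADV NOUN ADV.
Count = 4.

4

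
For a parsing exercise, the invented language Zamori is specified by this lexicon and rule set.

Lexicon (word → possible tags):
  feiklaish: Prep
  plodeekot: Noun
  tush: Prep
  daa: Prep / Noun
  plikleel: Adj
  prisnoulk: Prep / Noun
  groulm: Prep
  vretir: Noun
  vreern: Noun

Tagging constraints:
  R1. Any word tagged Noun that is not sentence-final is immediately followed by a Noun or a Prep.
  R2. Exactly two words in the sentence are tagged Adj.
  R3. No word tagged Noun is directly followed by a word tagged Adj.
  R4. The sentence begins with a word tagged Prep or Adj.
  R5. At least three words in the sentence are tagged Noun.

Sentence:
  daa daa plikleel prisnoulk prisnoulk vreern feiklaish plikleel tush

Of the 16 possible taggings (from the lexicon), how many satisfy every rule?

Candidates per position — 1:daa {Prep,Noun}; 2:daa {Prep,Noun}; 3:plikleel {Adj}; 4:prisnoulk {Prep,Noun}; 5:prisnoulk {Prep,Noun}; 6:vreern {Noun}; 7:feiklaish {Prep}; 8:plikleel {Adj}; 9:tush {Prep}.
There are 16 candidate sequences in total.
The sequences that satisfy every rule: Prep Prep Adj Noun Noun Noun Prep Adj Prep.
Count = 1.

1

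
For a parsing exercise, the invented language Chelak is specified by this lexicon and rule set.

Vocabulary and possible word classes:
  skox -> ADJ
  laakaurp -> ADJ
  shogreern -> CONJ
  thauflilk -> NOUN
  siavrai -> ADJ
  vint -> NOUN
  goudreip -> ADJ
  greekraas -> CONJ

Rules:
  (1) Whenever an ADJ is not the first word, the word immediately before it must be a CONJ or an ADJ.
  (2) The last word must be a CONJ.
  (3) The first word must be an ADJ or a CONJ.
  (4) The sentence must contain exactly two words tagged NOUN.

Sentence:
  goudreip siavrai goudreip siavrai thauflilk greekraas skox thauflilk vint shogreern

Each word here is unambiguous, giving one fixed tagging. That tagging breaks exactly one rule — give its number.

4

Fixed tagging: ADJ ADJ ADJ ADJ NOUN CONJ ADJ NOUN NOUN CONJ.
Applying the rules: R1 pass, R2 pass, R3 pass, R4 fail.
Only rule 4 fails.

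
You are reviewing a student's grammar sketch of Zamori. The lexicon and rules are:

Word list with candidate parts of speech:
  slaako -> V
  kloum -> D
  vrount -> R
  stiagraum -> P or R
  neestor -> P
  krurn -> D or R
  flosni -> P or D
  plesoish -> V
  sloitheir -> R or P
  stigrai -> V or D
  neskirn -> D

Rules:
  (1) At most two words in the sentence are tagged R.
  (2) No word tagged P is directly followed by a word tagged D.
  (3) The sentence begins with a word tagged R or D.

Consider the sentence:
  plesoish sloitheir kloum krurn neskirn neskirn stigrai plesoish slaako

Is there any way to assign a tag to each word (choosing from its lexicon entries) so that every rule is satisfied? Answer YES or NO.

Candidates per position — 1:plesoish {V}; 2:sloitheir {R,P}; 3:kloum {D}; 4:krurn {D,R}; 5:neskirn {D}; 6:neskirn {D}; 7:stigrai {V,D}; 8:plesoish {V}; 9:slaako {V}.
Rule 3 cannot be satisfied by any choice of tags from the lexicon.
So there is no consistent tagging.

NO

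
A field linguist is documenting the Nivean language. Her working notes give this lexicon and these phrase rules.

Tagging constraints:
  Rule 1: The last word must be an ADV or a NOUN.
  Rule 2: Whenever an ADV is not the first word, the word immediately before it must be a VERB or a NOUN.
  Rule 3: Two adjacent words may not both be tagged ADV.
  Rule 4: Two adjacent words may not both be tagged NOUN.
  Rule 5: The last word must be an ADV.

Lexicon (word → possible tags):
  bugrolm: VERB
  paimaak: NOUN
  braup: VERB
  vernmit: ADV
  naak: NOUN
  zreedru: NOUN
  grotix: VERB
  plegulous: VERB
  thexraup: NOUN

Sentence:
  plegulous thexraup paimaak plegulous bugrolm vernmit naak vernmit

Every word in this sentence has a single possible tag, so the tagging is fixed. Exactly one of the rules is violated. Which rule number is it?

Fixed tagging: VERB NOUN NOUN VERB VERB ADV NOUN ADV.
Applying the rules: R1 holds, R2 holds, R3 holds, R4 violated, R5 holds.
Only rule 4 fails.

4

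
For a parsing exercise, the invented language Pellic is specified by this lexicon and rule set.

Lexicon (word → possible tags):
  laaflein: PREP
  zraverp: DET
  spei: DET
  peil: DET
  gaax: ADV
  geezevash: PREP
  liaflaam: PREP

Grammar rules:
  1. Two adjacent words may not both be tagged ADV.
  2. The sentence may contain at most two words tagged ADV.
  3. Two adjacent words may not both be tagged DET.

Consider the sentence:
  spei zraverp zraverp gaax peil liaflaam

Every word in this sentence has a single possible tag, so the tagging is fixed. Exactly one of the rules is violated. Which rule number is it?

3

Fixed tagging: DET DET DET ADV DET PREP.
Applying the rules: R1 ✓, R2 ✓, R3 ✗.
Only rule 3 fails.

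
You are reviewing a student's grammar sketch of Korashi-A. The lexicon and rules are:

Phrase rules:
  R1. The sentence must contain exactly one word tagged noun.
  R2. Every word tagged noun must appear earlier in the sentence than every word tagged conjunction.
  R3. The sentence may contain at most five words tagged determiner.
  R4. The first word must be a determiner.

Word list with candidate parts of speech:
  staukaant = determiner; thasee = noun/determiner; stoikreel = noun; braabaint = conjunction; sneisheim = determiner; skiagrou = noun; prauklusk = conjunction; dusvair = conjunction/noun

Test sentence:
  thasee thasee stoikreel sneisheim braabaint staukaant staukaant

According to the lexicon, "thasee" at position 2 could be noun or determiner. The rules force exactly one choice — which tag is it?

Candidates per position — 1:thasee {noun,determiner}; 2:thasee {noun,determiner}; 3:stoikreel {noun}; 4:sneisheim {determiner}; 5:braabaint {conjunction}; 6:staukaant {determiner}; 7:staukaant {determiner}.
If word 1 were noun, no tagging could satisfy rule 1; so word 1 is determiner.
If word 2 were noun, no tagging could satisfy rule 1; so word 2 is determiner.
The unique satisfying tagging is: determiner determiner noun determiner conjunction determiner determiner.
Checking: rule 1 ok; rule 2 ok; rule 3 ok; rule 4 ok.

determiner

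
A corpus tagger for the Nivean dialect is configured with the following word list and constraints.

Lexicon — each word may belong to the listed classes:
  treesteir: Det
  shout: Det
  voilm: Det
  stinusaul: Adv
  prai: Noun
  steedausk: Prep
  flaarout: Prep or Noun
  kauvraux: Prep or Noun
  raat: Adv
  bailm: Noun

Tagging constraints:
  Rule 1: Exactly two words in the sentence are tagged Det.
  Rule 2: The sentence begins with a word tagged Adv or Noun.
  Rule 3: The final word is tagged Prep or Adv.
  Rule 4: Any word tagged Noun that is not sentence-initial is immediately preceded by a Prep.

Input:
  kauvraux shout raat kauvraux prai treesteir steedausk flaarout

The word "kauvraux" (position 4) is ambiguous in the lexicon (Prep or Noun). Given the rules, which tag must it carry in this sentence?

Prep

Candidates per position — 1:kauvraux {Prep,Noun}; 2:shout {Det}; 3:raat {Adv}; 4:kauvraux {Prep,Noun}; 5:prai {Noun}; 6:treesteir {Det}; 7:steedausk {Prep}; 8:flaarout {Prep,Noun}.
At position 1, choosing Prep makes rule 2 impossible to satisfy; hence Noun.
At position 4, choosing Noun makes rule 4 impossible to satisfy; hence Prep.
At position 8, choosing Noun makes rule 3 impossible to satisfy; hence Prep.
The only consistent sequence is: Noun Det Adv Prep Noun Det Prep Prep.
Verifying each rule — rule 1 ok; rule 2 ok; rule 3 ok; rule 4 ok.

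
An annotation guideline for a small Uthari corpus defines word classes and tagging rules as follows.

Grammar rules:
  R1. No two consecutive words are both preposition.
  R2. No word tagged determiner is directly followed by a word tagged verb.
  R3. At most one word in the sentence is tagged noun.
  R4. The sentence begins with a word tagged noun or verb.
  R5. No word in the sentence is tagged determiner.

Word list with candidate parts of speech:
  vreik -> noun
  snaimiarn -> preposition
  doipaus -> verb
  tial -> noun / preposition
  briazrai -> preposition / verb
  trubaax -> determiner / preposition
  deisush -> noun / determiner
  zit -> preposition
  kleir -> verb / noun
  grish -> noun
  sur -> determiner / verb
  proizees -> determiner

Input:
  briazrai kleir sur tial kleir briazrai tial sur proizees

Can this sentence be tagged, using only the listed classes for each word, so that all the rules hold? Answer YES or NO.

Candidates per position — 1:briazrai {preposition,verb}; 2:kleir {verb,noun}; 3:sur {determiner,verb}; 4:tial {noun,preposition}; 5:kleir {verb,noun}; 6:briazrai {preposition,verb}; 7:tial {noun,preposition}; 8:sur {determiner,verb}; 9:proizees {determiner}.
Rule 5 cannot be satisfied by any choice of tags from the lexicon.
So there is no consistent tagging.

NO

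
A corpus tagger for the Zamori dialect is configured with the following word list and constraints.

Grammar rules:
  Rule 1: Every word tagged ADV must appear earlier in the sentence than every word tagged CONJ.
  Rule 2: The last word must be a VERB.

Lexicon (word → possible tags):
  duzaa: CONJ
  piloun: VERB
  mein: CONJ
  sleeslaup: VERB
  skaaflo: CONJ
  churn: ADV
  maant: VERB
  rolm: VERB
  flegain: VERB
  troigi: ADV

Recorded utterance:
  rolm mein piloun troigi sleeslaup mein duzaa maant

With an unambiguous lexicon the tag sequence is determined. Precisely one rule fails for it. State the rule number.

Fixed tagging: VERB CONJ VERB ADV VERB CONJ CONJ VERB.
Rule check: R1 fail, R2 pass.
Only rule 1 fails.

1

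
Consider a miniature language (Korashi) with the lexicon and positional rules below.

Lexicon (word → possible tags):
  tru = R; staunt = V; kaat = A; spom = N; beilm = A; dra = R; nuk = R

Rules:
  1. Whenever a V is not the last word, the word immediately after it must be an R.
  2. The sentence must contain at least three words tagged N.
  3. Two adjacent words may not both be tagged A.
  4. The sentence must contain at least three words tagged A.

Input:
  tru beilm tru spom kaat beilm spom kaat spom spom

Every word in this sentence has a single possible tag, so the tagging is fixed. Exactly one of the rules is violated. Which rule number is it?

Fixed tagging: R A R N A A N A N N.
Rule check: R1 pass, R2 pass, R3 fail, R4 pass.
Only rule 3 fails.

3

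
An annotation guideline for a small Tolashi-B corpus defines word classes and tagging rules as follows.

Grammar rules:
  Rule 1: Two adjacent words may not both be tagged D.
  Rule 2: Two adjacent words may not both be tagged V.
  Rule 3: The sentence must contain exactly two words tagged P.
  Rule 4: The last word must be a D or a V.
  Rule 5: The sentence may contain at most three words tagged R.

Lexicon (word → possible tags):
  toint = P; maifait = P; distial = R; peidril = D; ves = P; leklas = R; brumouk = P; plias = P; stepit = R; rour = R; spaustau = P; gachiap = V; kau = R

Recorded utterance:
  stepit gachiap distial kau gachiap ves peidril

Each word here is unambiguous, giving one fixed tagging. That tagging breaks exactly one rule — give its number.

3

Fixed tagging: R V R R V P D.
Checking each rule: R1 pass, R2 pass, R3 fail, R4 pass, R5 pass.
Only rule 3 fails.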